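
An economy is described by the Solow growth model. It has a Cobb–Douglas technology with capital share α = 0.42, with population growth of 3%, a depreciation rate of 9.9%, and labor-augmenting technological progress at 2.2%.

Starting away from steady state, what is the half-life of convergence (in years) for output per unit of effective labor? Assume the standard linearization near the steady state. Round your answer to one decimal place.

half-life ≈ 7.9 years

Near the steady state the convergence rate is λ = (1 − α)(n + g + δ).
λ = (1 − 0.42) × 0.151 = 0.58 × 0.151 = 0.08758
Half-life = ln 2 / λ = 0.6931 / 0.08758 ≈ 7.91 years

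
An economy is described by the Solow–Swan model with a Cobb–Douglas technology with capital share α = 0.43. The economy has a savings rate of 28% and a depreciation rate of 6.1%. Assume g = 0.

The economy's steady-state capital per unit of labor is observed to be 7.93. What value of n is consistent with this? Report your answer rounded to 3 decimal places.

n ≈ 0.025

In steady state, investment equals break-even investment: s·k^α = (n + δ)·k.
So s / (n + δ) = (k*)^(1−α) = 7.93^0.57 = 3.2553.
Therefore n + δ = s / 3.2553 = 0.28 / 3.2553 = 0.0860, so n = 0.0860 − 0.061 = 0.0250.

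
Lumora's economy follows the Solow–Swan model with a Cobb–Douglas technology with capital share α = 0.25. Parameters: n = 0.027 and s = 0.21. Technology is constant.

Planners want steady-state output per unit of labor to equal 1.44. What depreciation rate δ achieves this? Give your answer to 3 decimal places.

δ ≈ 0.043

At the steady state, Δk = 0, so s·k^α = (n + δ)·k.
Since y* = [s/(n + δ)]^(α/(1−α)), we have s/(n + δ) = (y*)^((1−α)/α) = 1.44^3 = 2.9860.
Therefore n + δ = s / 2.9860 = 0.21 / 2.9860 = 0.0703, so δ = 0.0703 − 0.027 = 0.0433.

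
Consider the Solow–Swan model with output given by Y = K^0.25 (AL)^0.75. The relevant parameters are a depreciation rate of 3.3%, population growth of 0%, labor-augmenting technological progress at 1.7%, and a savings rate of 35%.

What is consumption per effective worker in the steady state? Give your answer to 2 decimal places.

In steady state, investment equals break-even investment: s·k^α = (n + g + δ)·k.
Dividing both sides by k: k^(1−α) = s / (n + g + δ).
k^0.75 = 0.35 / (0.000 + 0.017 + 0.033) = 0.35 / 0.050 = 7.0000
k* = 7.0000^(1/0.75) ≈ 13.3905
y* = (k*)^α = 13.3905^0.25 ≈ 1.9129
c* = (1 − s)·y* = (1 − 0.35) × 1.9129 ≈ 1.2434

c* = 1.24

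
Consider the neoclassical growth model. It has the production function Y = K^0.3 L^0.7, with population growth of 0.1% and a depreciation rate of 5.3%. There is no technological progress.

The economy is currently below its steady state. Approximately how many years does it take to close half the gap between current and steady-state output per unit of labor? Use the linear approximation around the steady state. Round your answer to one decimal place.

Near the steady state the convergence rate is λ = (1 − α)(n + δ).
λ = (1 − 0.3) × 0.054 = 0.7 × 0.054 = 0.0378
Half-life = ln 2 / λ = 0.6931 / 0.0378 ≈ 18.34 years

about 18.3 years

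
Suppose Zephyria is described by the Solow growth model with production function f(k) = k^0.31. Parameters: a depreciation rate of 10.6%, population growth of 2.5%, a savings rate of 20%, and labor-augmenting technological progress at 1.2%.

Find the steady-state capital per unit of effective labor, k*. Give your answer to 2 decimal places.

k* ≈ 1.63

At the steady state, Δk = 0, so s·k^α = (n + g + δ)·k.
Rearranging, k^(1−α) = s / (n + g + δ).
k^0.69 = 0.20 / (0.025 + 0.012 + 0.106) = 0.20 / 0.143 = 1.3986
k* = 1.3986^(1/0.69) ≈ 1.6261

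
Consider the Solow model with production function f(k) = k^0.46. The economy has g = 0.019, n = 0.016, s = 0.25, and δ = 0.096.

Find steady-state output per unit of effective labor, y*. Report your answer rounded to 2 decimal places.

In steady state, investment equals break-even investment: s·k^α = (n + g + δ)·k.
Rearranging, k^(1−α) = s / (n + g + δ).
k^0.54 = 0.25 / (0.016 + 0.019 + 0.096) = 0.25 / 0.131 = 1.9084
k* = 1.9084^(1/0.54) ≈ 3.3095
y* = (k*)^α = 3.3095^0.46 ≈ 1.7342

y* = 1.73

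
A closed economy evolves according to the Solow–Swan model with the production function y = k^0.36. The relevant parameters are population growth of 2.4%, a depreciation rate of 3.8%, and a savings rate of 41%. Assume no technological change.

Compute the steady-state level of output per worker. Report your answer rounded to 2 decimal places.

Steady state requires s·f(k) = (n + δ)·k, i.e. s·k^α = (n + δ)·k.
Rearranging, k^(1−α) = s / (n + δ).
k^0.64 = 0.41 / (0.024 + 0.038) = 0.41 / 0.062 = 6.6129
k* = 6.6129^(1/0.64) ≈ 19.1365
y* = (k*)^α = 19.1365^0.36 ≈ 2.8938

y* ≈ 2.89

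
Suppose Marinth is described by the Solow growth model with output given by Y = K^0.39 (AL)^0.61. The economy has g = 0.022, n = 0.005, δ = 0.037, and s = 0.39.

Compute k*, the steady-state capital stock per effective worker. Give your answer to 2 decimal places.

At the steady state, Δk = 0, so s·k^α = (n + g + δ)·k.
Rearranging, k^(1−α) = s / (n + g + δ).
k^0.61 = 0.39 / (0.005 + 0.022 + 0.037) = 0.39 / 0.064 = 6.0938
k* = 6.0938^(1/0.61) ≈ 19.3509

k* = 19.35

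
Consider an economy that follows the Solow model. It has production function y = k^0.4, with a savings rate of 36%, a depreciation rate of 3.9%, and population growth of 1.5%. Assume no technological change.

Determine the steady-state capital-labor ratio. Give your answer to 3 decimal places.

k* ≈ 23.615

At the steady state, Δk = 0, so s·k^α = (n + δ)·k.
Dividing both sides by k: k^(1−α) = s / (n + δ).
k^0.6 = 0.36 / (0.015 + 0.039) = 0.36 / 0.054 = 6.6667
k* = 6.6667^(1/0.6) ≈ 23.6148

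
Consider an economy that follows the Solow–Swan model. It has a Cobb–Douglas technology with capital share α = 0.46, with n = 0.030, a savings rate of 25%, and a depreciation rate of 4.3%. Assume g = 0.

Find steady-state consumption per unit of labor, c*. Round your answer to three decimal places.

c* ≈ 2.140

At the steady state, Δk = 0, so s·k^α = (n + δ)·k.
Dividing both sides by k: k^(1−α) = s / (n + δ).
k^0.54 = 0.25 / (0.030 + 0.043) = 0.25 / 0.073 = 3.4247
k* = 3.4247^(1/0.54) ≈ 9.7733
y* = (k*)^α = 9.7733^0.46 ≈ 2.8538
c* = (1 − s)·y* = (1 − 0.25) × 2.8538 ≈ 2.1404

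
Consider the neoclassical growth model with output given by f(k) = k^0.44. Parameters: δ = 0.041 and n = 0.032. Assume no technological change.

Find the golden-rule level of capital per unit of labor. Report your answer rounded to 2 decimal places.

k_gold ≈ 24.72

The golden rule sets f'(k) = n + δ, i.e. α·k^(α−1) = n + δ.
So k^(1−α) = α / (n + δ) = 0.44 / 0.073 = 6.0274.
k_gold = 6.0274^(1/0.56) ≈ 24.7223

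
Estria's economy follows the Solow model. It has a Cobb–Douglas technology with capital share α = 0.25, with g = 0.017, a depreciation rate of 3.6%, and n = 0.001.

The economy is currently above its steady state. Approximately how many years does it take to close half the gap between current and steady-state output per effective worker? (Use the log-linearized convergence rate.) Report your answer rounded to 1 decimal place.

about 17.1 years

Near the steady state the convergence rate is λ = (1 − α)(n + g + δ).
λ = (1 − 0.25) × 0.054 = 0.75 × 0.054 = 0.0405
Half-life = ln 2 / λ = 0.6931 / 0.0405 ≈ 17.11 years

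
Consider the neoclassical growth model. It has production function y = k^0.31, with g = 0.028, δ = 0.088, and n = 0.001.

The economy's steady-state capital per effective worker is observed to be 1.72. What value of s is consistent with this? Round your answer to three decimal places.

s ≈ 0.170

At the steady state, Δk = 0, so s·k^α = (n + g + δ)·k.
So s / (n + g + δ) = (k*)^(1−α) = 1.72^0.69 = 1.4538.
Therefore s = 1.4538 × (n + g + δ) = 1.4538 × 0.117 = 0.1701.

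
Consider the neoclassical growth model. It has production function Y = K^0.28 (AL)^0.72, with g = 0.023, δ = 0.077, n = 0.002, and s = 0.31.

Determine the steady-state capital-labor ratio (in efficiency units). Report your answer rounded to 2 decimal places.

In steady state, investment equals break-even investment: s·k^α = (n + g + δ)·k.
Rearranging, k^(1−α) = s / (n + g + δ).
k^0.72 = 0.31 / (0.002 + 0.023 + 0.077) = 0.31 / 0.102 = 3.0392
k* = 3.0392^(1/0.72) ≈ 4.6827

k* = 4.68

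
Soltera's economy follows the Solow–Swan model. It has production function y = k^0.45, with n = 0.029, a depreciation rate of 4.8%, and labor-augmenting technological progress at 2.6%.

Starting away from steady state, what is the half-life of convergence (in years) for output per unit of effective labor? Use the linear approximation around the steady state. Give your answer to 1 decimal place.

Near the steady state the convergence rate is λ = (1 − α)(n + g + δ).
λ = (1 − 0.45) × 0.103 = 0.55 × 0.103 = 0.05665
Half-life = ln 2 / λ = 0.6931 / 0.05665 ≈ 12.23 years

about 12.2 years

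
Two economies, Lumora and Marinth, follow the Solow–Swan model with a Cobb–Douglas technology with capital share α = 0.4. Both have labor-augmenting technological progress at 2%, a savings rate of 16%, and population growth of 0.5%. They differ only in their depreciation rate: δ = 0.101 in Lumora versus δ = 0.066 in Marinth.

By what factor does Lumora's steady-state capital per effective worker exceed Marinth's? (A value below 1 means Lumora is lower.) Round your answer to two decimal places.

Steady-state k* = [s/(n + g + δ)]^(1/(1−α)), so the ratio is [ (s_L/(n + g + δ)_L) / (s_M/(n + g + δ)_M) ]^1.6667.
s_L/(n + g + δ)_L = 0.16/0.126 = 1.2698; s_M/(n + g + δ)_M = 0.16/0.091 = 1.7582.
Ratio = (1.2698/1.7582)^1.6667 = 0.7222^1.6667 ≈ 0.5813

k*_L / k*_M ≈ 0.58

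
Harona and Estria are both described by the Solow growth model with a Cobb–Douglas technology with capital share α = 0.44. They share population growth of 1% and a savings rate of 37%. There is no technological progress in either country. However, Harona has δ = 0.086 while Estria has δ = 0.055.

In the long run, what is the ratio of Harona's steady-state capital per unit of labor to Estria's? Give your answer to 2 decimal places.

k*_H / k*_E ≈ 0.50

Steady-state k* = [s/(n + δ)]^(1/(1−α)), so the ratio is [ (s_H/(n + δ)_H) / (s_E/(n + δ)_E) ]^1.7857.
s_H/(n + δ)_H = 0.37/0.096 = 3.8542; s_E/(n + δ)_E = 0.37/0.065 = 5.6923.
Ratio = (3.8542/5.6923)^1.7857 = 0.6771^1.7857 ≈ 0.4984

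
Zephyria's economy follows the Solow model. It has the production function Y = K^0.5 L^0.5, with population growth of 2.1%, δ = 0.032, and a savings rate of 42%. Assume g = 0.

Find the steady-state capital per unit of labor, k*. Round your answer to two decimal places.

At the steady state, Δk = 0, so s·k^α = (n + δ)·k.
Dividing both sides by k: k^(1−α) = s / (n + δ).
k^0.5 = 0.42 / (0.021 + 0.032) = 0.42 / 0.053 = 7.9245
k* = 7.9245^(1/0.5) ≈ 62.7977

k* ≈ 62.80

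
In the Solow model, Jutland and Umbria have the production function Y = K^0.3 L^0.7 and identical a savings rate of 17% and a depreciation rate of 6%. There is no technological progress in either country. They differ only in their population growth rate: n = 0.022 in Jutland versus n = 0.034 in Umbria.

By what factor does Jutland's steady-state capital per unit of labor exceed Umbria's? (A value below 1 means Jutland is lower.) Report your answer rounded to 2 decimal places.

k*_J / k*_U ≈ 1.22

Steady-state k* = [s/(n + δ)]^(1/(1−α)), so the ratio is [ (s_J/(n + δ)_J) / (s_U/(n + δ)_U) ]^1.4286.
s_J/(n + δ)_J = 0.17/0.082 = 2.0732; s_U/(n + δ)_U = 0.17/0.094 = 1.8085.
Ratio = (2.0732/1.8085)^1.4286 = 1.1464^1.4286 ≈ 1.2155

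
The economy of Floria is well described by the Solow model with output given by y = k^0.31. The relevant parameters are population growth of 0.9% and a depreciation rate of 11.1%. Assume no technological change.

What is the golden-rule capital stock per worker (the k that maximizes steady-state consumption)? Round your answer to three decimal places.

The golden rule sets f'(k) = n + δ, i.e. α·k^(α−1) = n + δ.
So k^(1−α) = α / (n + δ) = 0.31 / 0.120 = 2.5833.
k_gold = 2.5833^(1/0.69) ≈ 3.9569

k_gold ≈ 3.957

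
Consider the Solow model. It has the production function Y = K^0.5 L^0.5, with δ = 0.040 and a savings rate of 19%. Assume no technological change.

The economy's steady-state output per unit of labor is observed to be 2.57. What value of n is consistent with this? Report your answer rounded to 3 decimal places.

n ≈ 0.034

In steady state, investment equals break-even investment: s·k^α = (n + δ)·k.
Since y* = [s/(n + δ)]^(α/(1−α)), we have s/(n + δ) = (y*)^((1−α)/α) = 2.57^1 = 2.5700.
Therefore n + δ = s / 2.5700 = 0.19 / 2.5700 = 0.0739, so n = 0.0739 − 0.040 = 0.0339.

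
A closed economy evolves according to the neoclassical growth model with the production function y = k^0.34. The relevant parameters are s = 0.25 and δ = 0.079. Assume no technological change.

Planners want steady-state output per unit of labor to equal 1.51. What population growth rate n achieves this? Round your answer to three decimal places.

n ≈ 0.033

At the steady state, Δk = 0, so s·k^α = (n + δ)·k.
Since y* = [s/(n + δ)]^(α/(1−α)), we have s/(n + δ) = (y*)^((1−α)/α) = 1.51^1.9412 = 2.2255.
Therefore n + δ = s / 2.2255 = 0.25 / 2.2255 = 0.1123, so n = 0.1123 − 0.079 = 0.0333.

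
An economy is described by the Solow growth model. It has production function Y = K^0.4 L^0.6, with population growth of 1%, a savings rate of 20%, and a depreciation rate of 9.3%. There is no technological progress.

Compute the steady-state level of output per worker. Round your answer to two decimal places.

In steady state, investment equals break-even investment: s·k^α = (n + δ)·k.
Rearranging, k^(1−α) = s / (n + δ).
k^0.6 = 0.20 / (0.010 + 0.093) = 0.20 / 0.103 = 1.9417
k* = 1.9417^(1/0.6) ≈ 3.0221
y* = (k*)^α = 3.0221^0.4 ≈ 1.5564

y* = 1.56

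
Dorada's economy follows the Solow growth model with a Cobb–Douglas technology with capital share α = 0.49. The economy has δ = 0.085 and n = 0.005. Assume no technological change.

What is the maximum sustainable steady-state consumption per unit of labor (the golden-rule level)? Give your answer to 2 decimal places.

c_gold ≈ 2.60

At the golden rule, f'(k) = n + δ, so α·k^(α−1) = n + δ and k_gold = (α/(n + δ))^(1/(1−α)).
k_gold = (0.49/0.090)^(1/0.51) = 5.4444^1.9608 ≈ 27.7364
c_gold = f(k_gold) − (n + δ)·k_gold = 5.0944 − 0.090×27.7364 ≈ 2.5981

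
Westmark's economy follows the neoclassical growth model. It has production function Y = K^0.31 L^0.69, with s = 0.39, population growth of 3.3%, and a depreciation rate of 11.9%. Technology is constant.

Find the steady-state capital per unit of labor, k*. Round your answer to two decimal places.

k* = 3.92

In steady state, investment equals break-even investment: s·k^α = (n + δ)·k.
Rearranging, k^(1−α) = s / (n + δ).
k^0.69 = 0.39 / (0.033 + 0.119) = 0.39 / 0.152 = 2.5658
k* = 2.5658^(1/0.69) ≈ 3.9181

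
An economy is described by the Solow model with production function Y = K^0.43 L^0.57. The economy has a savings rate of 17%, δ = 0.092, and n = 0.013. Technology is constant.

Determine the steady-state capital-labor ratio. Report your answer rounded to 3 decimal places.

k* ≈ 2.329

In steady state, investment equals break-even investment: s·k^α = (n + δ)·k.
Rearranging, k^(1−α) = s / (n + δ).
k^0.57 = 0.17 / (0.013 + 0.092) = 0.17 / 0.105 = 1.6190
k* = 1.6190^(1/0.57) ≈ 2.3286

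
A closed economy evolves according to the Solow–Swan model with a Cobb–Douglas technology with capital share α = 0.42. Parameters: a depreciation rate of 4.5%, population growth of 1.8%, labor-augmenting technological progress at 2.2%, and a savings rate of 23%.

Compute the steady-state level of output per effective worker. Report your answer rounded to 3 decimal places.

y* ≈ 2.056

At the steady state, Δk = 0, so s·k^α = (n + g + δ)·k.
Dividing both sides by k: k^(1−α) = s / (n + g + δ).
k^0.58 = 0.23 / (0.018 + 0.022 + 0.045) = 0.23 / 0.085 = 2.7059
k* = 2.7059^(1/0.58) ≈ 5.5637
y* = (k*)^α = 5.5637^0.42 ≈ 2.0561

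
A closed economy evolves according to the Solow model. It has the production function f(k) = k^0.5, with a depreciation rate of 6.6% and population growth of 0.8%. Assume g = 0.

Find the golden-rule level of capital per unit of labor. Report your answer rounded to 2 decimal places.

The golden rule sets f'(k) = n + δ, i.e. α·k^(α−1) = n + δ.
So k^(1−α) = α / (n + δ) = 0.5 / 0.074 = 6.7568.
k_gold = 6.7568^(1/0.5) ≈ 45.6543

k_gold ≈ 45.65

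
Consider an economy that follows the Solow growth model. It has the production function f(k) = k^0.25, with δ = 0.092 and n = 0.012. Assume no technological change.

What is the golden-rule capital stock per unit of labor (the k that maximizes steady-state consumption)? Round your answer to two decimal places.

k_gold ≈ 3.22

The golden rule sets f'(k) = n + δ, i.e. α·k^(α−1) = n + δ.
So k^(1−α) = α / (n + δ) = 0.25 / 0.104 = 2.4038.
k_gold = 2.4038^(1/0.75) ≈ 3.2201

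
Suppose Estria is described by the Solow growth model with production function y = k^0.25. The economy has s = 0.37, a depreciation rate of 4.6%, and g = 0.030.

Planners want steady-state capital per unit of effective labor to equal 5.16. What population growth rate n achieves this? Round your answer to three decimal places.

n ≈ 0.032

At the steady state, Δk = 0, so s·k^α = (n + g + δ)·k.
So s / (n + g + δ) = (k*)^(1−α) = 5.16^0.75 = 3.4236.
Therefore n + g + δ = s / 3.4236 = 0.37 / 3.4236 = 0.1081, so n = 0.1081 − 0.076 = 0.0321.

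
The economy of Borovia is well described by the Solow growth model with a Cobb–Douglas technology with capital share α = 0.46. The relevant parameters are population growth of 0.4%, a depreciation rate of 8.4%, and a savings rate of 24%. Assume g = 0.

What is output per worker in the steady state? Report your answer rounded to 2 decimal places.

y* = 2.35

Steady state requires s·f(k) = (n + δ)·k, i.e. s·k^α = (n + δ)·k.
Dividing both sides by k: k^(1−α) = s / (n + δ).
k^0.54 = 0.24 / (0.004 + 0.084) = 0.24 / 0.088 = 2.7273
k* = 2.7273^(1/0.54) ≈ 6.4108
y* = (k*)^α = 6.4108^0.46 ≈ 2.3506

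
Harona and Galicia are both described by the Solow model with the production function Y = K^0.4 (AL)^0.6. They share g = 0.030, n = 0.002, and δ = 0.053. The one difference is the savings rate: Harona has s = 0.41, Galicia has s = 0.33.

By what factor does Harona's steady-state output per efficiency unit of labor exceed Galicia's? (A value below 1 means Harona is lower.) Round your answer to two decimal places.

y*_H / y*_G ≈ 1.16

Steady-state y* = [s/(n + g + δ)]^(α/(1−α)), so the ratio is [ (s_H/(n + g + δ)_H) / (s_G/(n + g + δ)_G) ]^0.6667.
s_H/(n + g + δ)_H = 0.41/0.085 = 4.8235; s_G/(n + g + δ)_G = 0.33/0.085 = 3.8824.
Ratio = (4.8235/3.8824)^0.6667 = 1.2424^0.6667 ≈ 1.1557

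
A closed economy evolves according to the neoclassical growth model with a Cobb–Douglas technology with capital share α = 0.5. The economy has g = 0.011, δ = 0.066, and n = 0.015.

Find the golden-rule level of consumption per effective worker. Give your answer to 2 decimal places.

c_gold ≈ 2.72

At the golden rule, f'(k) = n + g + δ, so α·k^(α−1) = n + g + δ and k_gold = (α/(n + g + δ))^(1/(1−α)).
k_gold = (0.5/0.092)^(1/0.5) = 5.4348^2 ≈ 29.5371
c_gold = f(k_gold) − (n + g + δ)·k_gold = 5.4348 − 0.092×29.5371 ≈ 2.7174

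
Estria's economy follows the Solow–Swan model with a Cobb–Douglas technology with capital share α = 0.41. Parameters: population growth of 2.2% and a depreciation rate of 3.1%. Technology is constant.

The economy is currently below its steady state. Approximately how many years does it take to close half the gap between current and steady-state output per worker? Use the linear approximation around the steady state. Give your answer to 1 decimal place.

half-life ≈ 22.2 years

Near the steady state the convergence rate is λ = (1 − α)(n + δ).
λ = (1 − 0.41) × 0.053 = 0.59 × 0.053 = 0.03127
Half-life = ln 2 / λ = 0.6931 / 0.03127 ≈ 22.17 years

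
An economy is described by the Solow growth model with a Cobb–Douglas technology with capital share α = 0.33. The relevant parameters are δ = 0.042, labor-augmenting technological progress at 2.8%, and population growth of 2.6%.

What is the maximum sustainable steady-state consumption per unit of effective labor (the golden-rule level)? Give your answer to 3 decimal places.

At the golden rule, f'(k) = n + g + δ, so α·k^(α−1) = n + g + δ and k_gold = (α/(n + g + δ))^(1/(1−α)).
k_gold = (0.33/0.096)^(1/0.67) = 3.4375^1.4925 ≈ 6.3145
c_gold = f(k_gold) − (n + g + δ)·k_gold = 1.8370 − 0.096×6.3145 ≈ 1.2308

c_gold ≈ 1.231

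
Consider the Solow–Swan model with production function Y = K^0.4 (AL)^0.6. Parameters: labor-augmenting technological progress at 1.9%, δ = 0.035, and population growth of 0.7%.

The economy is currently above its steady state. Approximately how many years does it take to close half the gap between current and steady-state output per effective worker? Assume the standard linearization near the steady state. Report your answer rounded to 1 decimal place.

Near the steady state the convergence rate is λ = (1 − α)(n + g + δ).
λ = (1 − 0.4) × 0.061 = 0.6 × 0.061 = 0.0366
Half-life = ln 2 / λ = 0.6931 / 0.0366 ≈ 18.94 years

about 18.9 years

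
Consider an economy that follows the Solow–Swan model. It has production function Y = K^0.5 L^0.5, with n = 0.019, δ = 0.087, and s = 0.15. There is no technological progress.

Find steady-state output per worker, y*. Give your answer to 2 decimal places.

At the steady state, Δk = 0, so s·k^α = (n + δ)·k.
Dividing both sides by k: k^(1−α) = s / (n + δ).
k^0.5 = 0.15 / (0.019 + 0.087) = 0.15 / 0.106 = 1.4151
k* = 1.4151^(1/0.5) ≈ 2.0025
y* = (k*)^α = 2.0025^0.5 ≈ 1.4151

y* = 1.42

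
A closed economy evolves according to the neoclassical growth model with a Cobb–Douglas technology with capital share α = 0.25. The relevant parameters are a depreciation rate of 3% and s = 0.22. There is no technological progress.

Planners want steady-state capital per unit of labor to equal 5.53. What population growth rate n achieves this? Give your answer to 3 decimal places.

At the steady state, Δk = 0, so s·k^α = (n + δ)·k.
So s / (n + δ) = (k*)^(1−α) = 5.53^0.75 = 3.6062.
Therefore n + δ = s / 3.6062 = 0.22 / 3.6062 = 0.0610, so n = 0.0610 − 0.030 = 0.0310.

n ≈ 0.031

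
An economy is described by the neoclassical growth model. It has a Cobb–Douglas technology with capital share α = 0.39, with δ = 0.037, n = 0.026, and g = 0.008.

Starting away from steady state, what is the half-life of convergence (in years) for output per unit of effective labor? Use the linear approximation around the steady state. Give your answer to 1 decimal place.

Near the steady state the convergence rate is λ = (1 − α)(n + g + δ).
λ = (1 − 0.39) × 0.071 = 0.61 × 0.071 = 0.04331
Half-life = ln 2 / λ = 0.6931 / 0.04331 ≈ 16.00 years

about 16.0 years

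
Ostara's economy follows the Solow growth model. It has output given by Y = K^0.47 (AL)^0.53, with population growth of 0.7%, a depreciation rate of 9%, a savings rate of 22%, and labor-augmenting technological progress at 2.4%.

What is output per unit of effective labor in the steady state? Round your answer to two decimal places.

Steady state requires s·f(k) = (n + g + δ)·k, i.e. s·k^α = (n + g + δ)·k.
Dividing both sides by k: k^(1−α) = s / (n + g + δ).
k^0.53 = 0.22 / (0.007 + 0.024 + 0.090) = 0.22 / 0.121 = 1.8182
k* = 1.8182^(1/0.53) ≈ 3.0895
y* = (k*)^α = 3.0895^0.47 ≈ 1.6992

y* ≈ 1.70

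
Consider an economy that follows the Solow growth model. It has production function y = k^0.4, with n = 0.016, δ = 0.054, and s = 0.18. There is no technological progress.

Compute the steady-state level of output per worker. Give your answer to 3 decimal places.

y* ≈ 1.877

Steady state requires s·f(k) = (n + δ)·k, i.e. s·k^α = (n + δ)·k.
Dividing both sides by k: k^(1−α) = s / (n + δ).
k^0.6 = 0.18 / (0.016 + 0.054) = 0.18 / 0.070 = 2.5714
k* = 2.5714^(1/0.6) ≈ 4.8263
y* = (k*)^α = 4.8263^0.4 ≈ 1.8769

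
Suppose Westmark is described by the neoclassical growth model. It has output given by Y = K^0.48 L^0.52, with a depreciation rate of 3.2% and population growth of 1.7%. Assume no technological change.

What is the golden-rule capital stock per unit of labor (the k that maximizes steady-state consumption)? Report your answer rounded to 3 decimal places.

The golden rule sets f'(k) = n + δ, i.e. α·k^(α−1) = n + δ.
So k^(1−α) = α / (n + δ) = 0.48 / 0.049 = 9.7959.
k_gold = 9.7959^(1/0.52) ≈ 80.5109

k_gold ≈ 80.511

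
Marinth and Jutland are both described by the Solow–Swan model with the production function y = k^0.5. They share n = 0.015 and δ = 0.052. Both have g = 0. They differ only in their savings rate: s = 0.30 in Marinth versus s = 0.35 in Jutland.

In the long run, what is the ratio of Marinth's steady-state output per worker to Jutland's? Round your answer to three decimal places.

Steady-state y* = [s/(n + δ)]^(α/(1−α)), so the ratio is [ (s_M/(n + δ)_M) / (s_J/(n + δ)_J) ]^1.
s_M/(n + δ)_M = 0.30/0.067 = 4.4776; s_J/(n + δ)_J = 0.35/0.067 = 5.2239.
Ratio = (4.4776/5.2239)^1 = 0.8571^1 ≈ 0.8571

ratio ≈ 0.857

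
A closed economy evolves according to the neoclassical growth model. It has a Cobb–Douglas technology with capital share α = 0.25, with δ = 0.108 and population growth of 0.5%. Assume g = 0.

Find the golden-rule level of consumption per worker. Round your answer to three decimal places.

c_gold ≈ 0.977

At the golden rule, f'(k) = n + δ, so α·k^(α−1) = n + δ and k_gold = (α/(n + δ))^(1/(1−α)).
k_gold = (0.25/0.113)^(1/0.75) = 2.2124^1.3333 ≈ 2.8827
c_gold = f(k_gold) − (n + δ)·k_gold = 1.3030 − 0.113×2.8827 ≈ 0.9773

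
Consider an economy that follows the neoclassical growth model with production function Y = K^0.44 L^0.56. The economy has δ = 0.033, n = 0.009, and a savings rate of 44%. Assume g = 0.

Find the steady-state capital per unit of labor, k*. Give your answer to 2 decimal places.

k* ≈ 66.34

At the steady state, Δk = 0, so s·k^α = (n + δ)·k.
Rearranging, k^(1−α) = s / (n + δ).
k^0.56 = 0.44 / (0.009 + 0.033) = 0.44 / 0.042 = 10.4762
k* = 10.4762^(1/0.56) ≈ 66.3426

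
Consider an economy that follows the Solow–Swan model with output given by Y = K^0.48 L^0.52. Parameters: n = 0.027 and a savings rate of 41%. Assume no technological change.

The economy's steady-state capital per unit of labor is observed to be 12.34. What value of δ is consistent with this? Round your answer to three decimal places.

Steady state requires s·f(k) = (n + δ)·k, i.e. s·k^α = (n + δ)·k.
So s / (n + δ) = (k*)^(1−α) = 12.34^0.52 = 3.6939.
Therefore n + δ = s / 3.6939 = 0.41 / 3.6939 = 0.1110, so δ = 0.1110 − 0.027 = 0.0840.

δ ≈ 0.084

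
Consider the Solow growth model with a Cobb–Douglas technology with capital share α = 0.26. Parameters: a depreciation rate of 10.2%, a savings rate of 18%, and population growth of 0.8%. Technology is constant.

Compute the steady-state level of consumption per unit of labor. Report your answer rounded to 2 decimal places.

In steady state, investment equals break-even investment: s·k^α = (n + δ)·k.
Dividing both sides by k: k^(1−α) = s / (n + δ).
k^0.74 = 0.18 / (0.008 + 0.102) = 0.18 / 0.110 = 1.6364
k* = 1.6364^(1/0.74) ≈ 1.9455
y* = (k*)^α = 1.9455^0.26 ≈ 1.1889
c* = (1 − s)·y* = (1 − 0.18) × 1.1889 ≈ 0.9749

c* = 0.97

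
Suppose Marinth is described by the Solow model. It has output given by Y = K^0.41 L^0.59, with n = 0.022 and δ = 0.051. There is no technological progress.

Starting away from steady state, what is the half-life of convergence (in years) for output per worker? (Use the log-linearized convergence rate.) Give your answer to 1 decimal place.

about 16.1 years

Near the steady state the convergence rate is λ = (1 − α)(n + δ).
λ = (1 − 0.41) × 0.073 = 0.59 × 0.073 = 0.04307
Half-life = ln 2 / λ = 0.6931 / 0.04307 ≈ 16.09 years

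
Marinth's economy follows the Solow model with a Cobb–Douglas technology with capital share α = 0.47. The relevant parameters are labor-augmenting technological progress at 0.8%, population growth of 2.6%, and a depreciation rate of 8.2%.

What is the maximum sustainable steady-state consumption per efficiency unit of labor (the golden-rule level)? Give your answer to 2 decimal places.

c_gold ≈ 1.83

At the golden rule, f'(k) = n + g + δ, so α·k^(α−1) = n + g + δ and k_gold = (α/(n + g + δ))^(1/(1−α)).
k_gold = (0.47/0.116)^(1/0.53) = 4.0517^1.8868 ≈ 14.0117
c_gold = f(k_gold) − (n + g + δ)·k_gold = 3.4582 − 0.116×14.0117 ≈ 1.8328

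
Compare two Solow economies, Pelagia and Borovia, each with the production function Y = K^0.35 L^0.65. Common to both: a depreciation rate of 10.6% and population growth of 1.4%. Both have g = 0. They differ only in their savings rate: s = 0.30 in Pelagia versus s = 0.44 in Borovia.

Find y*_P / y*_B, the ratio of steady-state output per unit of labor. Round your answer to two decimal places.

y*_P / y*_B ≈ 0.81

Steady-state y* = [s/(n + δ)]^(α/(1−α)), so the ratio is [ (s_P/(n + δ)_P) / (s_B/(n + δ)_B) ]^0.5385.
s_P/(n + δ)_P = 0.30/0.120 = 2.5000; s_B/(n + δ)_B = 0.44/0.120 = 3.6667.
Ratio = (2.5000/3.6667)^0.5385 = 0.6818^0.5385 ≈ 0.8136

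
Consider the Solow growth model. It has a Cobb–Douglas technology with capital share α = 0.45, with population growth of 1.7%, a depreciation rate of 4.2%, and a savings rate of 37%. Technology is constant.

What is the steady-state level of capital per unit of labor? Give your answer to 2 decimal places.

At the steady state, Δk = 0, so s·k^α = (n + δ)·k.
Dividing both sides by k: k^(1−α) = s / (n + δ).
k^0.55 = 0.37 / (0.017 + 0.042) = 0.37 / 0.059 = 6.2712
k* = 6.2712^(1/0.55) ≈ 28.1662

k* = 28.17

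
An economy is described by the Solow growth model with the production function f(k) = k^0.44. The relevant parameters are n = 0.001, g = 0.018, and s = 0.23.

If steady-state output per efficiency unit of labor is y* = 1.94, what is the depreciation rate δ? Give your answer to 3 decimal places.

δ ≈ 0.080

At the steady state, Δk = 0, so s·k^α = (n + g + δ)·k.
Since y* = [s/(n + g + δ)]^(α/(1−α)), we have s/(n + g + δ) = (y*)^((1−α)/α) = 1.94^1.2727 = 2.3243.
Therefore n + g + δ = s / 2.3243 = 0.23 / 2.3243 = 0.0990, so δ = 0.0990 − 0.019 = 0.0800.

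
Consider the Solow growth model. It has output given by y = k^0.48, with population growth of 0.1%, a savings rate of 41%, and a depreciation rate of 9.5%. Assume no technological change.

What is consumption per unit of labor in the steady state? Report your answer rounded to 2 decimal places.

In steady state, investment equals break-even investment: s·k^α = (n + δ)·k.
Rearranging, k^(1−α) = s / (n + δ).
k^0.52 = 0.41 / (0.001 + 0.095) = 0.41 / 0.096 = 4.2708
k* = 4.2708^(1/0.52) ≈ 16.3124
y* = (k*)^α = 16.3124^0.48 ≈ 3.8195
c* = (1 − s)·y* = (1 − 0.41) × 3.8195 ≈ 2.2535

c* = 2.25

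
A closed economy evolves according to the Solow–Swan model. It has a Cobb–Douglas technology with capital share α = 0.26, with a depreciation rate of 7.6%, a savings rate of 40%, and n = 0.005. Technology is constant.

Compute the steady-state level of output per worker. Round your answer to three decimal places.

y* ≈ 1.753

In steady state, investment equals break-even investment: s·k^α = (n + δ)·k.
Rearranging, k^(1−α) = s / (n + δ).
k^0.74 = 0.40 / (0.005 + 0.076) = 0.40 / 0.081 = 4.9383
k* = 4.9383^(1/0.74) ≈ 8.6550
y* = (k*)^α = 8.6550^0.26 ≈ 1.7526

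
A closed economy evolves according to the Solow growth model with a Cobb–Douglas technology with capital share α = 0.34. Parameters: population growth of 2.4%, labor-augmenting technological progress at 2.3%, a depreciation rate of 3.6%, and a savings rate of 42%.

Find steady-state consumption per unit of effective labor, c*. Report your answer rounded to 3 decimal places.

c* ≈ 1.337

At the steady state, Δk = 0, so s·k^α = (n + g + δ)·k.
Rearranging, k^(1−α) = s / (n + g + δ).
k^0.66 = 0.42 / (0.024 + 0.023 + 0.036) = 0.42 / 0.083 = 5.0602
k* = 5.0602^(1/0.66) ≈ 11.6660
y* = (k*)^α = 11.6660^0.34 ≈ 2.3054
c* = (1 − s)·y* = (1 − 0.42) × 2.3054 ≈ 1.3371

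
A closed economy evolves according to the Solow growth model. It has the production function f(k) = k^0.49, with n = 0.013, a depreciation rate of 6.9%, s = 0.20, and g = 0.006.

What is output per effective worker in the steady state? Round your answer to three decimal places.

y* = 2.201

Steady state requires s·f(k) = (n + g + δ)·k, i.e. s·k^α = (n + g + δ)·k.
Rearranging, k^(1−α) = s / (n + g + δ).
k^0.51 = 0.20 / (0.013 + 0.006 + 0.069) = 0.20 / 0.088 = 2.2727
k* = 2.2727^(1/0.51) ≈ 5.0015
y* = (k*)^α = 5.0015^0.49 ≈ 2.2007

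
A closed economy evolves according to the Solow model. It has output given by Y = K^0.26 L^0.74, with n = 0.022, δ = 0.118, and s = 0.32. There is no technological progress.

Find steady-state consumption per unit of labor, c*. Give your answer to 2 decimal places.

At the steady state, Δk = 0, so s·k^α = (n + δ)·k.
Dividing both sides by k: k^(1−α) = s / (n + δ).
k^0.74 = 0.32 / (0.022 + 0.118) = 0.32 / 0.140 = 2.2857
k* = 2.2857^(1/0.74) ≈ 3.0561
y* = (k*)^α = 3.0561^0.26 ≈ 1.3370
c* = (1 − s)·y* = (1 − 0.32) × 1.3370 ≈ 0.9092

c* ≈ 0.91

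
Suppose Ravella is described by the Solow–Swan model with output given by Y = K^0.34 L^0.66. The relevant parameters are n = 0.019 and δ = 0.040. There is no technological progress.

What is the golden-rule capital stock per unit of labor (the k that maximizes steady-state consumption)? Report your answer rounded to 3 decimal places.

The golden rule sets f'(k) = n + δ, i.e. α·k^(α−1) = n + δ.
So k^(1−α) = α / (n + δ) = 0.34 / 0.059 = 5.7627.
k_gold = 5.7627^(1/0.66) ≈ 14.2057

k_gold ≈ 14.206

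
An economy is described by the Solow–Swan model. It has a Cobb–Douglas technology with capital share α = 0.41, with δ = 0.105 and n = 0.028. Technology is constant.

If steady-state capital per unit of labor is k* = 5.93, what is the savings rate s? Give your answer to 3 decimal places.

s ≈ 0.380

At the steady state, Δk = 0, so s·k^α = (n + δ)·k.
So s / (n + δ) = (k*)^(1−α) = 5.93^0.59 = 2.8583.
Therefore s = 2.8583 × (n + δ) = 2.8583 × 0.133 = 0.3802.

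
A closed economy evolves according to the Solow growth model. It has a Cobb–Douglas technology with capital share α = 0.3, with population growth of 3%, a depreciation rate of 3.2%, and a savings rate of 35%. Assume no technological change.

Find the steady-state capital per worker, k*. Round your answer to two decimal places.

k* = 11.85

Steady state requires s·f(k) = (n + δ)·k, i.e. s·k^α = (n + δ)·k.
Dividing both sides by k: k^(1−α) = s / (n + δ).
k^0.7 = 0.35 / (0.030 + 0.032) = 0.35 / 0.062 = 5.6452
k* = 5.6452^(1/0.7) ≈ 11.8530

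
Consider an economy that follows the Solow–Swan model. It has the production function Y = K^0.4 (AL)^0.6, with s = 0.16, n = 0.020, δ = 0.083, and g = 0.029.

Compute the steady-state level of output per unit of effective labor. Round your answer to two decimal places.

At the steady state, Δk = 0, so s·k^α = (n + g + δ)·k.
Rearranging, k^(1−α) = s / (n + g + δ).
k^0.6 = 0.16 / (0.020 + 0.029 + 0.083) = 0.16 / 0.132 = 1.2121
k* = 1.2121^(1/0.6) ≈ 1.3779
y* = (k*)^α = 1.3779^0.4 ≈ 1.1368

y* = 1.14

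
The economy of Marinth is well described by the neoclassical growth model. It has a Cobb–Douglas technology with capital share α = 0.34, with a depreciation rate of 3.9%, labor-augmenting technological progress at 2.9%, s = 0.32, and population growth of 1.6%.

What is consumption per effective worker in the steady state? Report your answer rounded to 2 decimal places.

Steady state requires s·f(k) = (n + g + δ)·k, i.e. s·k^α = (n + g + δ)·k.
Dividing both sides by k: k^(1−α) = s / (n + g + δ).
k^0.66 = 0.32 / (0.016 + 0.029 + 0.039) = 0.32 / 0.084 = 3.8095
k* = 3.8095^(1/0.66) ≈ 7.5876
y* = (k*)^α = 7.5876^0.34 ≈ 1.9918
c* = (1 − s)·y* = (1 − 0.32) × 1.9918 ≈ 1.3544

c* = 1.35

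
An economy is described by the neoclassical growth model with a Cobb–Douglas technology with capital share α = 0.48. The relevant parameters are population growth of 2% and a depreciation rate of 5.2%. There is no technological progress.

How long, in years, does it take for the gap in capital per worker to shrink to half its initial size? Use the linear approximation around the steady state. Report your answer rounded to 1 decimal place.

half-life ≈ 18.5 years

Near the steady state the convergence rate is λ = (1 − α)(n + δ).
λ = (1 − 0.48) × 0.072 = 0.52 × 0.072 = 0.03744
Half-life = ln 2 / λ = 0.6931 / 0.03744 ≈ 18.51 years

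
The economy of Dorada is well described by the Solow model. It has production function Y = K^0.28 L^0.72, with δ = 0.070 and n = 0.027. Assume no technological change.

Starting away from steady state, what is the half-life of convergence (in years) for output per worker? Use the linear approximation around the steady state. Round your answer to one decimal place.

half-life ≈ 9.9 years

Near the steady state the convergence rate is λ = (1 − α)(n + δ).
λ = (1 − 0.28) × 0.097 = 0.72 × 0.097 = 0.06984
Half-life = ln 2 / λ = 0.6931 / 0.06984 ≈ 9.92 years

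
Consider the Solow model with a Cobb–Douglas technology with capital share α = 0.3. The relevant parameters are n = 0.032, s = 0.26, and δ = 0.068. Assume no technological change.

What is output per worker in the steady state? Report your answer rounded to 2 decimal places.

y* = 1.51

At the steady state, Δk = 0, so s·k^α = (n + δ)·k.
Rearranging, k^(1−α) = s / (n + δ).
k^0.7 = 0.26 / (0.032 + 0.068) = 0.26 / 0.100 = 2.6000
k* = 2.6000^(1/0.7) ≈ 3.9158
y* = (k*)^α = 3.9158^0.3 ≈ 1.5061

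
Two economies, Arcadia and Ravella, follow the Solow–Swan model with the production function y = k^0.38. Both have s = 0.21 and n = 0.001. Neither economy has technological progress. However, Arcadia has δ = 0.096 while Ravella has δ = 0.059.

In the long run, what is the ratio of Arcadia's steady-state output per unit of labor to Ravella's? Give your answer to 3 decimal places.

Steady-state y* = [s/(n + δ)]^(α/(1−α)), so the ratio is [ (s_A/(n + δ)_A) / (s_R/(n + δ)_R) ]^0.6129.
s_A/(n + δ)_A = 0.21/0.097 = 2.1649; s_R/(n + δ)_R = 0.21/0.060 = 3.5000.
Ratio = (2.1649/3.5000)^0.6129 = 0.6185^0.6129 ≈ 0.7449

ratio ≈ 0.745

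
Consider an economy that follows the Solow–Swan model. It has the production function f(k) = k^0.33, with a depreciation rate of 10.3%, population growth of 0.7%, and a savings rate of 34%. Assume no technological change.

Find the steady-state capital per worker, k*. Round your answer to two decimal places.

Steady state requires s·f(k) = (n + δ)·k, i.e. s·k^α = (n + δ)·k.
Dividing both sides by k: k^(1−α) = s / (n + δ).
k^0.67 = 0.34 / (0.007 + 0.103) = 0.34 / 0.110 = 3.0909
k* = 3.0909^(1/0.67) ≈ 5.3885

k* ≈ 5.39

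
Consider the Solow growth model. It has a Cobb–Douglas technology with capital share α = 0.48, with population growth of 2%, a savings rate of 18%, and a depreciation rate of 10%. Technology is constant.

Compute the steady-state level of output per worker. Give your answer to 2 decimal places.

y* ≈ 1.45

In steady state, investment equals break-even investment: s·k^α = (n + δ)·k.
Rearranging, k^(1−α) = s / (n + δ).
k^0.52 = 0.18 / (0.020 + 0.100) = 0.18 / 0.120 = 1.5000
k* = 1.5000^(1/0.52) ≈ 2.1809
y* = (k*)^α = 2.1809^0.48 ≈ 1.4539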